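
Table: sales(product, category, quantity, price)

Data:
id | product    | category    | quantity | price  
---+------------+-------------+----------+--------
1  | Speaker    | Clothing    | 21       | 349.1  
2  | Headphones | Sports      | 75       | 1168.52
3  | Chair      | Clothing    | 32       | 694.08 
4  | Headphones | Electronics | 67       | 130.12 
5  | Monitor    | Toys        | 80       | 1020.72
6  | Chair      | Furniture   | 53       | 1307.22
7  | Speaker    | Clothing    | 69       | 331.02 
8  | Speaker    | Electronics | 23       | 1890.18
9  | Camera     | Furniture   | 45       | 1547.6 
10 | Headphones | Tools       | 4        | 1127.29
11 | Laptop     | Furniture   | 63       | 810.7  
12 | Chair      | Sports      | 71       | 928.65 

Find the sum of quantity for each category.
SELECT category, SUM(quantity) as result
FROM sales
GROUP BY category

Result:
  Clothing: 122
  Electronics: 90
  Furniture: 161
  Sports: 146
  Tools: 4
  Toys: 80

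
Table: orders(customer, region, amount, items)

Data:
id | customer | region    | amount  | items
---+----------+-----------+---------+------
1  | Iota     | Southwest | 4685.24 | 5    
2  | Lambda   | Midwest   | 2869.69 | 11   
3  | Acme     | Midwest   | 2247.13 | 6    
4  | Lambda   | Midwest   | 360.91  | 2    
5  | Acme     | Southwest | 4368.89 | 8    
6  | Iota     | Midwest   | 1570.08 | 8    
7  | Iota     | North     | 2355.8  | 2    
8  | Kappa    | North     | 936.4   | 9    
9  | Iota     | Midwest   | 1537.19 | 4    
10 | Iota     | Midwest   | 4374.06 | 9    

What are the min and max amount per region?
SELECT region, MIN(amount), MAX(amount)
FROM orders
GROUP BY region

Result:
  Midwest: min=360.91, max=4374.06
  North: min=936.40, max=2355.80
  Southwest: min=4368.89, max=4685.24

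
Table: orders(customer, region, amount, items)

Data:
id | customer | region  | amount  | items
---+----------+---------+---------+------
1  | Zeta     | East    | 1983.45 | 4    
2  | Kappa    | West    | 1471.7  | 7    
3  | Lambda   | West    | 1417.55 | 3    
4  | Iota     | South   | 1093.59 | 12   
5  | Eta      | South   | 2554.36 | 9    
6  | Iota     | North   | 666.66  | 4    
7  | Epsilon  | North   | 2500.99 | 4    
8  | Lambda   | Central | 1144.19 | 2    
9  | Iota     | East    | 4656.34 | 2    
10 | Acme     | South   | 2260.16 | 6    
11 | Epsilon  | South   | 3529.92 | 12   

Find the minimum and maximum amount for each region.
SELECT region, MIN(amount), MAX(amount)
FROM orders
GROUP BY region

Result:
  Central: min=1144.19, max=1144.19
  East: min=1983.45, max=4656.34
  North: min=666.66, max=2500.99
  South: min=1093.59, max=3529.92
  West: min=1417.55, max=1471.70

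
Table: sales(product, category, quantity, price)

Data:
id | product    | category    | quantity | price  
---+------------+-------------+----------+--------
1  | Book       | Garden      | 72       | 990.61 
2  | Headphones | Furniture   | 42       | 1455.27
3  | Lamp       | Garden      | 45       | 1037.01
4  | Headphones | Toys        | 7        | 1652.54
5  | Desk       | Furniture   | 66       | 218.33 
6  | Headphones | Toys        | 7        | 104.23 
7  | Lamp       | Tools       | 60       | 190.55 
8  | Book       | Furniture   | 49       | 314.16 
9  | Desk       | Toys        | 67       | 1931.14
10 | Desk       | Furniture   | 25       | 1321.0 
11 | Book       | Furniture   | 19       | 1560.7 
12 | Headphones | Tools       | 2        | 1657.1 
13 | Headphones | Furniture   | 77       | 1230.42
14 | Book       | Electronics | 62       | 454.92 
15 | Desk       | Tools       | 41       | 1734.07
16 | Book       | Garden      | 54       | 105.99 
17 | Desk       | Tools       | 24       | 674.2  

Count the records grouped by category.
SELECT category, COUNT(*) as count
FROM sales
GROUP BY category

Result:
  Electronics: 1
  Furniture: 6
  Garden: 3
  Tools: 4
  Toys: 3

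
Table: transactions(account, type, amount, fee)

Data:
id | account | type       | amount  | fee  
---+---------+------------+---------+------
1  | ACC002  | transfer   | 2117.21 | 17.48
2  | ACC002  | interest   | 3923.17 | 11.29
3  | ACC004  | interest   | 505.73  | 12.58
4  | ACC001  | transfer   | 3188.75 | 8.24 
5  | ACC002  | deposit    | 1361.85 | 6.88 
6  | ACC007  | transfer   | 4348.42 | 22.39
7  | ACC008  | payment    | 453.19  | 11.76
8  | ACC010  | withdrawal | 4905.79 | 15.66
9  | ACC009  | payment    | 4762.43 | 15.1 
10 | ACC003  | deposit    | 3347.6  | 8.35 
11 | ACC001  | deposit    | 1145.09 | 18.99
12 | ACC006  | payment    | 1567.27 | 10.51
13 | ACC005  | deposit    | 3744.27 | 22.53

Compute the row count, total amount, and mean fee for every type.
SELECT type,
       COUNT(*) as cnt,
       SUM(amount) as total_amount,
       AVG(fee) as avg_fee
FROM transactions
GROUP BY type

Result:
  deposit: 4 records, 9598.81 total amount, 14.19 avg fee
  interest: 2 records, 4428.90 total amount, 11.94 avg fee
  payment: 3 records, 6782.89 total amount, 12.46 avg fee
  transfer: 3 records, 9654.38 total amount, 16.04 avg fee
  withdrawal: 1 records, 4905.79 total amount, 15.66 avg fee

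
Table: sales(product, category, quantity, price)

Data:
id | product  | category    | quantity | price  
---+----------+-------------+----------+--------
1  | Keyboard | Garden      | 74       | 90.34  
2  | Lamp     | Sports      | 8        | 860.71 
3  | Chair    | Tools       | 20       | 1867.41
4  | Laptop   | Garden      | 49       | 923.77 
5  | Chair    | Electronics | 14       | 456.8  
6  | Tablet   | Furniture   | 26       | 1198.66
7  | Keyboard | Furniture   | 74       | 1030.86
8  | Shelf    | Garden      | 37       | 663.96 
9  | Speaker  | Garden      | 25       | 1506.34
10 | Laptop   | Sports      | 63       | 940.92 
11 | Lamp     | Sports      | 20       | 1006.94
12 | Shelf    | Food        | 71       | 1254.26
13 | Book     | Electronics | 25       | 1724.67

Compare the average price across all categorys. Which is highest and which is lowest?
SELECT category, AVG(price)
FROM sales
GROUP BY category
ORDER BY AVG(price)

All groups:
  Garden: 796.10
  Sports: 936.19
  Electronics: 1090.74
  Furniture: 1114.76
  Food: 1254.26
  Tools: 1867.41

Highest: Tools (1867.41)
Lowest: Garden (796.10)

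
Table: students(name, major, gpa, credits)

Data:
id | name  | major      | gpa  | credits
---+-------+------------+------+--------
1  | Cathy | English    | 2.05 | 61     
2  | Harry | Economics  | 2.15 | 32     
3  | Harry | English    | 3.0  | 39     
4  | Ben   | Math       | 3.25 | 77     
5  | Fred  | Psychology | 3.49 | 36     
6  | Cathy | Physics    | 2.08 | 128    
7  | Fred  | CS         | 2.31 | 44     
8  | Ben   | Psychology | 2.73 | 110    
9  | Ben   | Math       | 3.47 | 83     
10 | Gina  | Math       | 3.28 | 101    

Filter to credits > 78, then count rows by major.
SELECT major, COUNT(*)
FROM students
WHERE credits > 78
GROUP BY major

Note: WHERE filters rows before grouping.

Result:
  Math: 2
  Physics: 1
  Psychology: 1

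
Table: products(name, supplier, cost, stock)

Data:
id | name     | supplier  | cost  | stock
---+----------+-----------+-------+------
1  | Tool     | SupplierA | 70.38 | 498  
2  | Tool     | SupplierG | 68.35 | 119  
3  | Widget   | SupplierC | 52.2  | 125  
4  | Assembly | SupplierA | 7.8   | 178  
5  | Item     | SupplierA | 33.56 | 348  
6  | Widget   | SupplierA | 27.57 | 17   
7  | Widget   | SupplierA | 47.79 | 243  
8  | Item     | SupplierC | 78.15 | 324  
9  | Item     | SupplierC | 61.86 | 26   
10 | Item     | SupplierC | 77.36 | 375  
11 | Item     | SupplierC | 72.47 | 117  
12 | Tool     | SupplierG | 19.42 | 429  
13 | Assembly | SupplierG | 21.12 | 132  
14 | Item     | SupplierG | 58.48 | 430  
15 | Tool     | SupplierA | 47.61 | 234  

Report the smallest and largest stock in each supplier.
SELECT supplier, MIN(stock), MAX(stock)
FROM products
GROUP BY supplier

Result:
  SupplierA: min=17, max=498
  SupplierC: min=26, max=375
  SupplierG: min=119, max=430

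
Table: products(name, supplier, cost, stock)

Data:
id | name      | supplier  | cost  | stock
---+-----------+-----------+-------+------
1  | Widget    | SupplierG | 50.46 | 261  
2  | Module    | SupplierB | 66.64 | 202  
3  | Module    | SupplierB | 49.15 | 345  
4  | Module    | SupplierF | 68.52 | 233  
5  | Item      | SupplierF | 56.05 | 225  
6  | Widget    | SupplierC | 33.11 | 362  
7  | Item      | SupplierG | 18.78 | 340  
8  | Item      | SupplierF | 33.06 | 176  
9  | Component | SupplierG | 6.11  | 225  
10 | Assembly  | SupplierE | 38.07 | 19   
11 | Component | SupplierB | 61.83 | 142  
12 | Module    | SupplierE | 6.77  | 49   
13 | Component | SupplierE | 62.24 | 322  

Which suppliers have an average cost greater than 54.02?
SELECT supplier, AVG(cost)
FROM products
GROUP BY supplier
HAVING AVG(cost) > 54.02

Result:
  SupplierB: avg=59.21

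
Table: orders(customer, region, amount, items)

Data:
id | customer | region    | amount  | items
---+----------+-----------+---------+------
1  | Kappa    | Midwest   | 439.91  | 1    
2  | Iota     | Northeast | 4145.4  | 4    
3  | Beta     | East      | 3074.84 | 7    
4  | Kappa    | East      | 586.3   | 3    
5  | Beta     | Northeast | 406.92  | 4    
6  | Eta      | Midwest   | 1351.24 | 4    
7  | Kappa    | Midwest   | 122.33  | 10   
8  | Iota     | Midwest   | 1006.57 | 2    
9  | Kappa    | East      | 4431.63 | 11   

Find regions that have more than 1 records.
SELECT region, COUNT(*) as cnt
FROM orders
GROUP BY region
HAVING COUNT(*) > 1

Result:
  East: 3
  Midwest: 4
  Northeast: 2

Note: HAVING filters groups after aggregation, WHERE filters rows before.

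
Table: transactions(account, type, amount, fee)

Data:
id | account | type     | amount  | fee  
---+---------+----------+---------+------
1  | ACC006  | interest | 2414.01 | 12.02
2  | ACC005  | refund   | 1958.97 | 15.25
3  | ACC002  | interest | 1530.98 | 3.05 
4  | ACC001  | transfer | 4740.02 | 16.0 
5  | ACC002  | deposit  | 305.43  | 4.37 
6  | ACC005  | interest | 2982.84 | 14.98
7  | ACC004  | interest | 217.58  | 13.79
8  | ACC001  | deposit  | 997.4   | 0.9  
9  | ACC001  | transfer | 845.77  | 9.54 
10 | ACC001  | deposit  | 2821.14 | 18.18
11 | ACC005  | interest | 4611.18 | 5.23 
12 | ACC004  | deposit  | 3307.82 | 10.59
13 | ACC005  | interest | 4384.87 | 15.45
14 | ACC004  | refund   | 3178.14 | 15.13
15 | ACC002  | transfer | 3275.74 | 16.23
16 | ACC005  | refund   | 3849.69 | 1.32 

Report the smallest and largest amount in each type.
SELECT type, MIN(amount), MAX(amount)
FROM transactions
GROUP BY type

Result:
  deposit: min=305.43, max=3307.82
  interest: min=217.58, max=4611.18
  refund: min=1958.97, max=3849.69
  transfer: min=845.77, max=4740.02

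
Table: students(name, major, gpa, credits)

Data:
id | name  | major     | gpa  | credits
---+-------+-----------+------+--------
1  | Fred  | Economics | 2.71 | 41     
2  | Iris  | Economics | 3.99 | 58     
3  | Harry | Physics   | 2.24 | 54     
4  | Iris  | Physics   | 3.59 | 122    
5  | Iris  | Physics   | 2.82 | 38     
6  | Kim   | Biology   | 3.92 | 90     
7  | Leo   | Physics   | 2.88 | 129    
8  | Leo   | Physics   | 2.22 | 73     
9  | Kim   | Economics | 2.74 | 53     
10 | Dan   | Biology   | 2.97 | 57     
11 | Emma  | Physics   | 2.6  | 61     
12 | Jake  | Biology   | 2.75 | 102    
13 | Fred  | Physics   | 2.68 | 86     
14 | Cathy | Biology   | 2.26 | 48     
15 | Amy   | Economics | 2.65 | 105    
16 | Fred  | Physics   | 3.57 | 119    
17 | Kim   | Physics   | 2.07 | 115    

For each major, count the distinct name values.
SELECT major, COUNT(DISTINCT name)
FROM students
GROUP BY major

Result:
  Biology: 4 distinct
  Economics: 4 distinct
  Physics: 6 distinct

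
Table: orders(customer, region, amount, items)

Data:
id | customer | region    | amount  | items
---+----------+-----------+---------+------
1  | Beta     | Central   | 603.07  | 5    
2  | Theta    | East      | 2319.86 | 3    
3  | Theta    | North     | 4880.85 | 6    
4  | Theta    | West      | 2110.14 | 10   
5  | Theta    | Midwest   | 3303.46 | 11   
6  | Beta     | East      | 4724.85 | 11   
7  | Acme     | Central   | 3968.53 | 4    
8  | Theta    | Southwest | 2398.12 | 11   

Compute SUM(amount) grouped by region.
SELECT region, SUM(amount) as result
FROM orders
GROUP BY region

Result:
  Central: 4571.60
  East: 7044.71
  Midwest: 3303.46
  North: 4880.85
  Southwest: 2398.12
  West: 2110.14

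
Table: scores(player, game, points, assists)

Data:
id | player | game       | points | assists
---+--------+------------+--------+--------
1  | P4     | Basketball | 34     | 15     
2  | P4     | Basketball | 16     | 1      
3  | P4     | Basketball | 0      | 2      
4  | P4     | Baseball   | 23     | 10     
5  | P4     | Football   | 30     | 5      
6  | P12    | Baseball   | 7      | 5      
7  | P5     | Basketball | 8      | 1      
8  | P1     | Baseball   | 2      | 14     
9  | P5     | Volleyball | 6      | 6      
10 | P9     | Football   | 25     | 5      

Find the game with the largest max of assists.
SELECT game, MAX(assists) as val
FROM scores
GROUP BY game
ORDER BY val DESC
LIMIT 1

Result: Basketball with max(assists) = 15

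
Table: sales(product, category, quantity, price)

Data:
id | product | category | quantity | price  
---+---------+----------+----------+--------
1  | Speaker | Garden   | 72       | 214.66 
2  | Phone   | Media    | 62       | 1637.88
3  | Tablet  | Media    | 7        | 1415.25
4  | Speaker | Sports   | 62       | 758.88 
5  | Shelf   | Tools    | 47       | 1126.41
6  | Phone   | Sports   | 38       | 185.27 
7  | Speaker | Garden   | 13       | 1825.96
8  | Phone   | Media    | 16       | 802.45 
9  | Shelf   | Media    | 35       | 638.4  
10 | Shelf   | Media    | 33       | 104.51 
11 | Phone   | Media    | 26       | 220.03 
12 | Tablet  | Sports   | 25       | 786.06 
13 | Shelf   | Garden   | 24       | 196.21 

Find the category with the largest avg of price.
SELECT category, AVG(price) as val
FROM sales
GROUP BY category
ORDER BY val DESC
LIMIT 1

Result: Tools with avg(price) = 1126.41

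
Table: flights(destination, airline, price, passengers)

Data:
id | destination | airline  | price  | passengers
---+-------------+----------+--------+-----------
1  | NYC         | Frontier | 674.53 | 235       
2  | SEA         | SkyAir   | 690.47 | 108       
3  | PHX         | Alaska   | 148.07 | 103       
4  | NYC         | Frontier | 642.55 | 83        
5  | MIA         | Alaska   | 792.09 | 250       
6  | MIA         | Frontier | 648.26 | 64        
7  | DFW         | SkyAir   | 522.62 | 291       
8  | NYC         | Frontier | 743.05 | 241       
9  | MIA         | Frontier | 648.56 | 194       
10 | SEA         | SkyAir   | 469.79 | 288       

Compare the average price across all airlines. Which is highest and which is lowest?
SELECT airline, AVG(price)
FROM flights
GROUP BY airline
ORDER BY AVG(price)

All groups:
  Alaska: 470.08
  SkyAir: 560.96
  Frontier: 671.39

Highest: Frontier (671.39)
Lowest: Alaska (470.08)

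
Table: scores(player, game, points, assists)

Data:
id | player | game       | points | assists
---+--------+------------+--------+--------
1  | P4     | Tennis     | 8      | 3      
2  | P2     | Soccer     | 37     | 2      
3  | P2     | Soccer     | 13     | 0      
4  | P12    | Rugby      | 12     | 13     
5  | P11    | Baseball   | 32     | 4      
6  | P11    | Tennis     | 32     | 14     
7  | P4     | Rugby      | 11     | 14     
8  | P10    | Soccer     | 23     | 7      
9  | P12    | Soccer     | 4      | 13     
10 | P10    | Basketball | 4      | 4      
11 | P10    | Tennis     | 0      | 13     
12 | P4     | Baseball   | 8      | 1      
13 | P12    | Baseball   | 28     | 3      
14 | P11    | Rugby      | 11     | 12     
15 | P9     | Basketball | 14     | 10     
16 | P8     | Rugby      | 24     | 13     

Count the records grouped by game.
SELECT game, COUNT(*) as count
FROM scores
GROUP BY game

Result:
  Baseball: 3
  Basketball: 2
  Rugby: 4
  Soccer: 4
  Tennis: 3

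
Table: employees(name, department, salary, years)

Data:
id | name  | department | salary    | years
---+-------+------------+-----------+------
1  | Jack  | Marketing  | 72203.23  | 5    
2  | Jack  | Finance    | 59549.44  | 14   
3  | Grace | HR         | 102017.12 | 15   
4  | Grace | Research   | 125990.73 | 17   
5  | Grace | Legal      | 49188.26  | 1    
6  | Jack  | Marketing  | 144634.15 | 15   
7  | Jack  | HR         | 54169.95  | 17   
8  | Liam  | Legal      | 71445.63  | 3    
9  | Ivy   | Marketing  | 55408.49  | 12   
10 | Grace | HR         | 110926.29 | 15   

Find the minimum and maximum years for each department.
SELECT department, MIN(years), MAX(years)
FROM employees
GROUP BY department

Result:
  Finance: min=14, max=14
  HR: min=15, max=17
  Legal: min=1, max=3
  Marketing: min=5, max=15
  Research: min=17, max=17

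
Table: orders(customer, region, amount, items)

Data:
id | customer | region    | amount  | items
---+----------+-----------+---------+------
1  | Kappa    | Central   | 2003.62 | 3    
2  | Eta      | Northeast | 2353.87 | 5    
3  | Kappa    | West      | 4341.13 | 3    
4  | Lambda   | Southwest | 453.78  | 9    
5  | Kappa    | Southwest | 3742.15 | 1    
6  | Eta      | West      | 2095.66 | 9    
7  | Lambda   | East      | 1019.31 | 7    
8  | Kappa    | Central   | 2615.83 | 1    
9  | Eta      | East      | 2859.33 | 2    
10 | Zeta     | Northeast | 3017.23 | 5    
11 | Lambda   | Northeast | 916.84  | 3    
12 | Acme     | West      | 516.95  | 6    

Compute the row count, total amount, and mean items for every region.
SELECT region,
       COUNT(*) as cnt,
       SUM(amount) as total_amount,
       AVG(items) as avg_items
FROM orders
GROUP BY region

Result:
  Central: 2 records, 4619.45 total amount, 2.00 avg items
  East: 2 records, 3878.64 total amount, 4.50 avg items
  Northeast: 3 records, 6287.94 total amount, 4.33 avg items
  Southwest: 2 records, 4195.93 total amount, 5.00 avg items
  West: 3 records, 6953.74 total amount, 6.00 avg items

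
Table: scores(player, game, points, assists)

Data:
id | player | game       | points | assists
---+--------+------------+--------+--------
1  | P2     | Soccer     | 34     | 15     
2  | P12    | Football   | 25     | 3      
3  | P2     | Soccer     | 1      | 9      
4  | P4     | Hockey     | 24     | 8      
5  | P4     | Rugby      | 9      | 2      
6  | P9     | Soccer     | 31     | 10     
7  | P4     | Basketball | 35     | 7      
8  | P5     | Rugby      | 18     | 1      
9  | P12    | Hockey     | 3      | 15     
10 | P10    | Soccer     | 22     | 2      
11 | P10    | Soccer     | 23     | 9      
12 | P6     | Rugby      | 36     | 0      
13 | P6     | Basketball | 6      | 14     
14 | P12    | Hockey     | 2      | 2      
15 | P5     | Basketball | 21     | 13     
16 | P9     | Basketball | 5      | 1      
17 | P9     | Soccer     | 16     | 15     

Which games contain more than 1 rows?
SELECT game, COUNT(*) as cnt
FROM scores
GROUP BY game
HAVING COUNT(*) > 1

Result:
  Basketball: 4
  Hockey: 3
  Rugby: 3
  Soccer: 6

Note: HAVING filters groups after aggregation, WHERE filters rows before.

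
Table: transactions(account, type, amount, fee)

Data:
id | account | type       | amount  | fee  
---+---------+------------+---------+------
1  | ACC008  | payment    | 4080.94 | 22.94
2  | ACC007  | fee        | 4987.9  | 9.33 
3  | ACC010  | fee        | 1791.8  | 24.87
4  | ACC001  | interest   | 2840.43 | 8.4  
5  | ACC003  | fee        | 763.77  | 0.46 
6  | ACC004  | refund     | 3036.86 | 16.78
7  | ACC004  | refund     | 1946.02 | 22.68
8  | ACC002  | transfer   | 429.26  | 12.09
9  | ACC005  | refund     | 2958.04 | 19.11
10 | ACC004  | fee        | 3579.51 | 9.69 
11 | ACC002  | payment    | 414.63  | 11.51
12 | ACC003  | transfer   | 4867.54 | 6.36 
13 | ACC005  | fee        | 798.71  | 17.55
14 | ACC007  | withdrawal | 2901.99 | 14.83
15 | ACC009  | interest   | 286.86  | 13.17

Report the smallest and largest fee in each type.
SELECT type, MIN(fee), MAX(fee)
FROM transactions
GROUP BY type

Result:
  fee: min=0.46, max=24.87
  interest: min=8.40, max=13.17
  payment: min=11.51, max=22.94
  refund: min=16.78, max=22.68
  transfer: min=6.36, max=12.09
  withdrawal: min=14.83, max=14.83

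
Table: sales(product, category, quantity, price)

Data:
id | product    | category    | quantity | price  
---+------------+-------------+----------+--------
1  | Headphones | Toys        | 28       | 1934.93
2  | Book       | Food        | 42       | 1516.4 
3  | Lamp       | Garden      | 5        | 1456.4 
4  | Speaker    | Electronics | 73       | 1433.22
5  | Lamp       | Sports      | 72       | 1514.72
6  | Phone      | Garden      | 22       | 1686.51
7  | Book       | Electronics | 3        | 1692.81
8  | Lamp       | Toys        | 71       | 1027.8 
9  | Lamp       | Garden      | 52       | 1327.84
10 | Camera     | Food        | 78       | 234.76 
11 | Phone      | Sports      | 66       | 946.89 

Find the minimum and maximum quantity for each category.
SELECT category, MIN(quantity), MAX(quantity)
FROM sales
GROUP BY category

Result:
  Electronics: min=3, max=73
  Food: min=42, max=78
  Garden: min=5, max=52
  Sports: min=66, max=72
  Toys: min=28, max=71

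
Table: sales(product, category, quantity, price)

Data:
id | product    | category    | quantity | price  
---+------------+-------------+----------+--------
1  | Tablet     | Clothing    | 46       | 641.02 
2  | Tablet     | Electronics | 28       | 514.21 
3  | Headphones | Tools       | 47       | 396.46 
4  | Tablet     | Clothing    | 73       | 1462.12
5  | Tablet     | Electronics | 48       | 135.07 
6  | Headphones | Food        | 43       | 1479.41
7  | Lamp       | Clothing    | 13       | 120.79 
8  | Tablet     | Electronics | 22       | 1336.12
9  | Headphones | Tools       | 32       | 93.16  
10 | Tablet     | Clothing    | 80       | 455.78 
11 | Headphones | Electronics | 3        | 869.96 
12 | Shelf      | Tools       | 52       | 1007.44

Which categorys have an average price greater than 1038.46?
SELECT category, AVG(price)
FROM sales
GROUP BY category
HAVING AVG(price) > 1038.46

Result:
  Food: avg=1479.41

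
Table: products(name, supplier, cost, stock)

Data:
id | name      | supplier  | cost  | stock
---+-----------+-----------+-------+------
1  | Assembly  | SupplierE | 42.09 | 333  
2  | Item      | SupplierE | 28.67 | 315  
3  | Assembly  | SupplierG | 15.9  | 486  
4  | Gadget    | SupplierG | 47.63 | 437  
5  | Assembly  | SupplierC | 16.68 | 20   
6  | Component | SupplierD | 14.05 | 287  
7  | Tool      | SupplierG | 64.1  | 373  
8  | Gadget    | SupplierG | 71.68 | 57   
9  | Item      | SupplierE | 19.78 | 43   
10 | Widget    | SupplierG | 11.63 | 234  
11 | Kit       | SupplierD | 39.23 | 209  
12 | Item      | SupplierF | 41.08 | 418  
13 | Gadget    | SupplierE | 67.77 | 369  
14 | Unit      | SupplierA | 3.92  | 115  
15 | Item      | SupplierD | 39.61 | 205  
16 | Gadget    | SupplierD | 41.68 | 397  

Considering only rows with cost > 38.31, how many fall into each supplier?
SELECT supplier, COUNT(*)
FROM products
WHERE cost > 38.31
GROUP BY supplier

Note: WHERE filters rows before grouping.

Result:
  SupplierD: 3
  SupplierE: 2
  SupplierF: 1
  SupplierG: 3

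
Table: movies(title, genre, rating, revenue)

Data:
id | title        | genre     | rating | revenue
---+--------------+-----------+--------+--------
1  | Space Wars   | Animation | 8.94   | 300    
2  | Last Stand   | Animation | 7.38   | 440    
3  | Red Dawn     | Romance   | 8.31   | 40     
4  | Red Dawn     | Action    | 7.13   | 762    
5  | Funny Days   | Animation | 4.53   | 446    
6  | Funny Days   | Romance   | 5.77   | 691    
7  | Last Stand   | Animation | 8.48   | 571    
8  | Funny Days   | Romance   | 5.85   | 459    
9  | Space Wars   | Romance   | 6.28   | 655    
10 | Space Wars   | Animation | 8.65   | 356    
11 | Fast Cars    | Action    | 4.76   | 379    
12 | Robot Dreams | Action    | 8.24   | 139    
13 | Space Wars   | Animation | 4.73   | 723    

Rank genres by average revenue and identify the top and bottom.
SELECT genre, AVG(revenue)
FROM movies
GROUP BY genre
ORDER BY AVG(revenue)

All groups:
  Action: 426.67
  Romance: 461.25
  Animation: 472.67

Highest: Animation (472.67)
Lowest: Action (426.67)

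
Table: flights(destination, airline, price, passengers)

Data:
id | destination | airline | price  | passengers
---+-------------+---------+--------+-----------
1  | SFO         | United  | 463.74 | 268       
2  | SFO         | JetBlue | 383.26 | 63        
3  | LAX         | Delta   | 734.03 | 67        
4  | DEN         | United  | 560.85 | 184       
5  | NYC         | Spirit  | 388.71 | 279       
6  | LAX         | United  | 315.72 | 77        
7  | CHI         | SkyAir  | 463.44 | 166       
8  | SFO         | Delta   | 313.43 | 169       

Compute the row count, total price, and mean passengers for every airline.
SELECT airline,
       COUNT(*) as cnt,
       SUM(price) as total_price,
       AVG(passengers) as avg_passengers
FROM flights
GROUP BY airline

Result:
  Delta: 2 records, 1047.46 total price, 118.00 avg passengers
  JetBlue: 1 records, 383.26 total price, 63.00 avg passengers
  SkyAir: 1 records, 463.44 total price, 166.00 avg passengers
  Spirit: 1 records, 388.71 total price, 279.00 avg passengers
  United: 3 records, 1340.31 total price, 176.33 avg passengers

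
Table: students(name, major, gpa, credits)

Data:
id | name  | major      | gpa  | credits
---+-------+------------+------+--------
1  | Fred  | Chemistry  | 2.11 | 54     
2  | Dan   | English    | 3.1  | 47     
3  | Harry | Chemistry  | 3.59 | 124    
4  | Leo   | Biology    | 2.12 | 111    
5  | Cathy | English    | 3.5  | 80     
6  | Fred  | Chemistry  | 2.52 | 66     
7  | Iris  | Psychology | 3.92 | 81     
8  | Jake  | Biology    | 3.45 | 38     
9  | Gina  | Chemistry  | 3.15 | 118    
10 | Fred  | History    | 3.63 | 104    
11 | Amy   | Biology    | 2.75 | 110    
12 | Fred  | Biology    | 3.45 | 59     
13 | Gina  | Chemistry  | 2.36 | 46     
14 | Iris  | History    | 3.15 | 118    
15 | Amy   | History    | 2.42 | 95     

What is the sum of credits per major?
SELECT major, SUM(credits) as result
FROM students
GROUP BY major

Result:
  Biology: 318
  Chemistry: 408
  English: 127
  History: 317
  Psychology: 81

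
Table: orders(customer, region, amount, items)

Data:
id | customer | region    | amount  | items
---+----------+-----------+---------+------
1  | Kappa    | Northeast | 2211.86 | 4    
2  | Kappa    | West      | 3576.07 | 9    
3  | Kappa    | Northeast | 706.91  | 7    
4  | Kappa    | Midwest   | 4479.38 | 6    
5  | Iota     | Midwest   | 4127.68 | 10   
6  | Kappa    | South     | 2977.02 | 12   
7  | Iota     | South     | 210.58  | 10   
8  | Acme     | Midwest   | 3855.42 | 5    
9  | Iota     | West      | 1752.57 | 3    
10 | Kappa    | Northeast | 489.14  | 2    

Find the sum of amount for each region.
SELECT region, SUM(amount) as result
FROM orders
GROUP BY region

Result:
  Midwest: 12462.48
  Northeast: 3407.91
  South: 3187.60
  West: 5328.64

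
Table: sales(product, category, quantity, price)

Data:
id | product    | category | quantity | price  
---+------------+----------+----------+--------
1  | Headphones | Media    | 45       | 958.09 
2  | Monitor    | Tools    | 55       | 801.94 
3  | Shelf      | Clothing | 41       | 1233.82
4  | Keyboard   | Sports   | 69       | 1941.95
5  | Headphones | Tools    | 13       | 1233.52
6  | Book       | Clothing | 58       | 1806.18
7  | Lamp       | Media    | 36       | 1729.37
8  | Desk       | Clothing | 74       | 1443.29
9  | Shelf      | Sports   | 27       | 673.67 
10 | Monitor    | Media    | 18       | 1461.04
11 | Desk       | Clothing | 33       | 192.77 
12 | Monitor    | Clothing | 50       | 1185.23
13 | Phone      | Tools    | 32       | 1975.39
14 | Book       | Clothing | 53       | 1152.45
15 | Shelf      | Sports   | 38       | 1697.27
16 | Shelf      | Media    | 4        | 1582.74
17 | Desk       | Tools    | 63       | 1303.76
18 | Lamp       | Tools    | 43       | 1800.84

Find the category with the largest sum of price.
SELECT category, SUM(price) as val
FROM sales
GROUP BY category
ORDER BY val DESC
LIMIT 1

Result: Tools with sum(price) = 7115.45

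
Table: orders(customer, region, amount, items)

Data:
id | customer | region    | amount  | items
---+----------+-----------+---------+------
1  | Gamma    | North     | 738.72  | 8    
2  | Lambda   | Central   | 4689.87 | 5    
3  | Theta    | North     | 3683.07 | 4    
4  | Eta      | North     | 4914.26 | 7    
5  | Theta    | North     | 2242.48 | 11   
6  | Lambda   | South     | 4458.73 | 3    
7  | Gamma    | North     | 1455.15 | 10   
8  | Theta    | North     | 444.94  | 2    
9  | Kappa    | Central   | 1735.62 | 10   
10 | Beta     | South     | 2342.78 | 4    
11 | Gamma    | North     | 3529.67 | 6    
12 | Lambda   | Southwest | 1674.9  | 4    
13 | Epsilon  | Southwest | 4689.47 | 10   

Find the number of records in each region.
SELECT region, COUNT(*) as count
FROM orders
GROUP BY region

Result:
  Central: 2
  North: 7
  South: 2
  Southwest: 2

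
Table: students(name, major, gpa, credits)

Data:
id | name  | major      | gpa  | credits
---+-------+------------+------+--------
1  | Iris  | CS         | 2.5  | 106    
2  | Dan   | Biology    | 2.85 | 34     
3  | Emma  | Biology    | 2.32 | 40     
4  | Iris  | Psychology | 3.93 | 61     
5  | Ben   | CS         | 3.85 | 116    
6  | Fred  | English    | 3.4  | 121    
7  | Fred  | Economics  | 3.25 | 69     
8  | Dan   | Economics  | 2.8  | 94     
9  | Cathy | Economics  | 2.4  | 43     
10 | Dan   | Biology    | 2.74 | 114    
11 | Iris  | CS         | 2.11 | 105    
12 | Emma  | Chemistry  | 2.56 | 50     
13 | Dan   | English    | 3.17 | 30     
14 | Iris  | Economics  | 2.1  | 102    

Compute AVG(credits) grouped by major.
SELECT major, AVG(credits) as result
FROM students
GROUP BY major

Result:
  Biology: 62.67
  CS: 109.00
  Chemistry: 50.00
  Economics: 77.00
  English: 75.50
  Psychology: 61.00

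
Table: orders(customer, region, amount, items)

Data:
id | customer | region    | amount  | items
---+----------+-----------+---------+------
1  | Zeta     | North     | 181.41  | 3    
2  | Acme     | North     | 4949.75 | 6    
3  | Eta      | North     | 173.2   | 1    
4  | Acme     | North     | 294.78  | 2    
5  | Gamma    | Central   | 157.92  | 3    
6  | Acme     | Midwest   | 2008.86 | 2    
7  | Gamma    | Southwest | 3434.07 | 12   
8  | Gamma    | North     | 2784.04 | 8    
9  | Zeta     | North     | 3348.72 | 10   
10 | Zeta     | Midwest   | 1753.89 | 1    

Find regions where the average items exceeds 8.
SELECT region, AVG(items)
FROM orders
GROUP BY region
HAVING AVG(items) > 8

Result:
  Southwest: avg=12.00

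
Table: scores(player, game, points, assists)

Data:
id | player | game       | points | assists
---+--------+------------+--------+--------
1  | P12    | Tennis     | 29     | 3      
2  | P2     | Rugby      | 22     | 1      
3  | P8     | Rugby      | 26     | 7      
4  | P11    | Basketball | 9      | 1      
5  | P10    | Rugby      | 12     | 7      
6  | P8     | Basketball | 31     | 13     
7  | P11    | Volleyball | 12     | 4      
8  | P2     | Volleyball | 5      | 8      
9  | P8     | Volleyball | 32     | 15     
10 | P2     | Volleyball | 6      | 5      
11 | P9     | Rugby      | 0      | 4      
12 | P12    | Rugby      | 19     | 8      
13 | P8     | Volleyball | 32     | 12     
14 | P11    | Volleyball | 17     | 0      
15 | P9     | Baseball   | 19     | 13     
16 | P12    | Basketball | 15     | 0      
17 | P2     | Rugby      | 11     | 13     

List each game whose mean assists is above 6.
SELECT game, AVG(assists)
FROM scores
GROUP BY game
HAVING AVG(assists) > 6

Result:
  Baseball: avg=13.00
  Rugby: avg=6.67
  Volleyball: avg=7.33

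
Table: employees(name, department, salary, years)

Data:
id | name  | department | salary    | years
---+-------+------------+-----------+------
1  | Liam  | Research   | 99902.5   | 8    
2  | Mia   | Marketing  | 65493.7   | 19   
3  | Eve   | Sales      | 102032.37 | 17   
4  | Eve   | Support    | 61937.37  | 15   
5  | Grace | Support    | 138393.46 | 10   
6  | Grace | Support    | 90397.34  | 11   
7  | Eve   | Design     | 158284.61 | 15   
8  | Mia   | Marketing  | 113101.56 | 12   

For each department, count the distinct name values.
SELECT department, COUNT(DISTINCT name)
FROM employees
GROUP BY department

Result:
  Design: 1 distinct
  Marketing: 1 distinct
  Research: 1 distinct
  Sales: 1 distinct
  Support: 2 distinct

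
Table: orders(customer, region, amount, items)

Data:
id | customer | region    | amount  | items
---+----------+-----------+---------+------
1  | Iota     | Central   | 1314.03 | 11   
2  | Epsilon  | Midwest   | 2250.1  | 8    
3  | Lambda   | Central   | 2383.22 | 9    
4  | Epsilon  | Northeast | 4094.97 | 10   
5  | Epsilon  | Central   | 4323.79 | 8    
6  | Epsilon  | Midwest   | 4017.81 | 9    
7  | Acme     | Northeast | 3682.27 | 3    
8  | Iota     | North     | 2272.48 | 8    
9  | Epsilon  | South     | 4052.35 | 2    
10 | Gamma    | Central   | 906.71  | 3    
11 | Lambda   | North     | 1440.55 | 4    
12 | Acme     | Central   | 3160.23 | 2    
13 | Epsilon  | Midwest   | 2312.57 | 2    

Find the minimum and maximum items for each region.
SELECT region, MIN(items), MAX(items)
FROM orders
GROUP BY region

Result:
  Central: min=2, max=11
  Midwest: min=2, max=9
  North: min=4, max=8
  Northeast: min=3, max=10
  South: min=2, max=2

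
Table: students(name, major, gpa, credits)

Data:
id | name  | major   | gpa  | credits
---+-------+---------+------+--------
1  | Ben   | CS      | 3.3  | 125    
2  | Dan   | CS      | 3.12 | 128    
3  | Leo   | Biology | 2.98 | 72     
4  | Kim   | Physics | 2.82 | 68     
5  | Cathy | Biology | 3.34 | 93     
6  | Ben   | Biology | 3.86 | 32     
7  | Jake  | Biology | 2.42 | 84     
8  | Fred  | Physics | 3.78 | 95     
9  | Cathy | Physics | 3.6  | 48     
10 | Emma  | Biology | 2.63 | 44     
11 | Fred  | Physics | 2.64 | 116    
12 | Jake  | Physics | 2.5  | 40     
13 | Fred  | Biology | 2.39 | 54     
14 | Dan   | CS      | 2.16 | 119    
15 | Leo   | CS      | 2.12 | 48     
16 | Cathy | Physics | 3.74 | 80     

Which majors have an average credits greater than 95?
SELECT major, AVG(credits)
FROM students
GROUP BY major
HAVING AVG(credits) > 95

Result:
  CS: avg=105.00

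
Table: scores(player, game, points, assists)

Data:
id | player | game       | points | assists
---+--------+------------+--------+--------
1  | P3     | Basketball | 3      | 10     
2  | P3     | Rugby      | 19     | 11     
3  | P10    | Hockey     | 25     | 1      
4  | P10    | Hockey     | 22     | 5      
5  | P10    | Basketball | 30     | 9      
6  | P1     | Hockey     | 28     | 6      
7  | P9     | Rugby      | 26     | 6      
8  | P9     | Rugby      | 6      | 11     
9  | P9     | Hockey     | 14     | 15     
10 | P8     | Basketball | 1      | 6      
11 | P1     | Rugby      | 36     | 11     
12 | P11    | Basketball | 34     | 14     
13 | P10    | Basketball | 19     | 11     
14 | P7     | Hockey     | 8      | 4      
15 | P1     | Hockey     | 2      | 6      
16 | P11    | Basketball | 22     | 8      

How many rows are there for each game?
SELECT game, COUNT(*) as count
FROM scores
GROUP BY game

Result:
  Basketball: 6
  Hockey: 6
  Rugby: 4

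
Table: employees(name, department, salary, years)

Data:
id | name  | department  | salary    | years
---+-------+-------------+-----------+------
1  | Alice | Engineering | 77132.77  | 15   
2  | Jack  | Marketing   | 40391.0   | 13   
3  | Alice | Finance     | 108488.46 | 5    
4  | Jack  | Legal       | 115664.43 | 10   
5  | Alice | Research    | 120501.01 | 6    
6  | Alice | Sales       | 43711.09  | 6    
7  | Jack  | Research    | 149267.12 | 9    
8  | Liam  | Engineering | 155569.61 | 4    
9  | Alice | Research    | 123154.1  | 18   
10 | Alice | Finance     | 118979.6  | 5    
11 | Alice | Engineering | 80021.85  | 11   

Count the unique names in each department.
SELECT department, COUNT(DISTINCT name)
FROM employees
GROUP BY department

Result:
  Engineering: 2 distinct
  Finance: 1 distinct
  Legal: 1 distinct
  Marketing: 1 distinct
  Research: 2 distinct
  Sales: 1 distinct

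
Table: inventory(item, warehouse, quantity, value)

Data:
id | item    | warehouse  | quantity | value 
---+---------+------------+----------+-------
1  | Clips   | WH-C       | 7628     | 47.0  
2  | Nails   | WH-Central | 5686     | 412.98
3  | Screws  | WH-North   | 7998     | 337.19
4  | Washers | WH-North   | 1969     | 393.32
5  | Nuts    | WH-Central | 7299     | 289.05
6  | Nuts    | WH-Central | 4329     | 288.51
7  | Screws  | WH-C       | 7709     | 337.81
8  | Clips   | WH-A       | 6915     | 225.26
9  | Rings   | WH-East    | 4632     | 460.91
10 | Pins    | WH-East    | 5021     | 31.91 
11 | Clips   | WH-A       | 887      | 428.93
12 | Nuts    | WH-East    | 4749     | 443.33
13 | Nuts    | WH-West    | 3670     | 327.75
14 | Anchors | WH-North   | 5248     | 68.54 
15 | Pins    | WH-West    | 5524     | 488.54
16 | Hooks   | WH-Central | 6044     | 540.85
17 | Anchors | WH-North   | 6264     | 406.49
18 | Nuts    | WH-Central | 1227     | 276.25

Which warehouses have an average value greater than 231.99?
SELECT warehouse, AVG(value)
FROM inventory
GROUP BY warehouse
HAVING AVG(value) > 231.99

Result:
  WH-A: avg=327.10
  WH-Central: avg=361.53
  WH-East: avg=312.05
  WH-North: avg=301.39
  WH-West: avg=408.15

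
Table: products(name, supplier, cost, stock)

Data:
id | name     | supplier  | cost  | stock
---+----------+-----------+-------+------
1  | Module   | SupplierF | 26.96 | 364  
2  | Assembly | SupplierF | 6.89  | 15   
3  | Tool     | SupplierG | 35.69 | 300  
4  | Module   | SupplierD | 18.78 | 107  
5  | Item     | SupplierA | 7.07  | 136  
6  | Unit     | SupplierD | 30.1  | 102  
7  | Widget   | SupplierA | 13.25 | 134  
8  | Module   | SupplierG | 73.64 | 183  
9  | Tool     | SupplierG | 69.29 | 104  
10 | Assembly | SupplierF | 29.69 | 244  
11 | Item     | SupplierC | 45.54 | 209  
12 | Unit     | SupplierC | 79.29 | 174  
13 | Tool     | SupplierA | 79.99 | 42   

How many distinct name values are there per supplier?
SELECT supplier, COUNT(DISTINCT name)
FROM products
GROUP BY supplier

Result:
  SupplierA: 3 distinct
  SupplierC: 2 distinct
  SupplierD: 2 distinct
  SupplierF: 2 distinct
  SupplierG: 2 distinct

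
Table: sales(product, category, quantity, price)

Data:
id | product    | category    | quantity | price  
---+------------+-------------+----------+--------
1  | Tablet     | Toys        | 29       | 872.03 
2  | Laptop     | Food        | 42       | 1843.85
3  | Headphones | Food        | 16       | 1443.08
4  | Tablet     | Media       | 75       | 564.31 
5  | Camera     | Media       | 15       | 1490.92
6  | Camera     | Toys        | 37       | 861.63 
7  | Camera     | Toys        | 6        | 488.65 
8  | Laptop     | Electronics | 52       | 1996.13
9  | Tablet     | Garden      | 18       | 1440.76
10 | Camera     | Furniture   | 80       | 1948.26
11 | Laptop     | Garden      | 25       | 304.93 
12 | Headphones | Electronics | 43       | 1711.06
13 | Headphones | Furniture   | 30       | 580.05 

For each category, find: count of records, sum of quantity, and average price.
SELECT category,
       COUNT(*) as cnt,
       SUM(quantity) as total_quantity,
       AVG(price) as avg_price
FROM sales
GROUP BY category

Result:
  Electronics: 2 records, 95 total quantity, 1853.60 avg price
  Food: 2 records, 58 total quantity, 1643.47 avg price
  Furniture: 2 records, 110 total quantity, 1264.16 avg price
  Garden: 2 records, 43 total quantity, 872.85 avg price
  Media: 2 records, 90 total quantity, 1027.62 avg price
  Toys: 3 records, 72 total quantity, 740.77 avg price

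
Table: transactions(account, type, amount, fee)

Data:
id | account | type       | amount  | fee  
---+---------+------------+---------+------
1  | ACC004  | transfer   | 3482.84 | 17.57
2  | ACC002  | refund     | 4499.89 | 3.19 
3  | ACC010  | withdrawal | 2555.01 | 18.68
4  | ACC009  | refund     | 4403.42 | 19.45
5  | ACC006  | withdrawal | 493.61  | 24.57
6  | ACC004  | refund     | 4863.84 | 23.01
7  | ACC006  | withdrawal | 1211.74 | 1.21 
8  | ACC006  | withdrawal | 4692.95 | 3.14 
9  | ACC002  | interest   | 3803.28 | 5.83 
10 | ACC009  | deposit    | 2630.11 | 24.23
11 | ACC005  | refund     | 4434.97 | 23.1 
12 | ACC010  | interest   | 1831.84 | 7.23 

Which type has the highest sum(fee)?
SELECT type, SUM(fee) as val
FROM transactions
GROUP BY type
ORDER BY val DESC
LIMIT 1

Result: refund with sum(fee) = 68.75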